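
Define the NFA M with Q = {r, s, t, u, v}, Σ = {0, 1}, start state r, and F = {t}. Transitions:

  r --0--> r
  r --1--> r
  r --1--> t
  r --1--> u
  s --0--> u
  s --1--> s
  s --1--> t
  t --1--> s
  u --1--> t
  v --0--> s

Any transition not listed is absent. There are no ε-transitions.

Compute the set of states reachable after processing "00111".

{r, s, t, u}

Start in {r}.
Read '0': r→{r}; now {r}.
Read '0': r→{r}; now {r}.
Read '1': r→{r, t, u}; now {r, t, u}.
Read '1': r→{r, t, u}, t→{s}, u→{t}; now {r, s, t, u}.
Read '1': r→{r, t, u}, s→{s, t}, t→{s}, u→{t}; now {r, s, t, u}.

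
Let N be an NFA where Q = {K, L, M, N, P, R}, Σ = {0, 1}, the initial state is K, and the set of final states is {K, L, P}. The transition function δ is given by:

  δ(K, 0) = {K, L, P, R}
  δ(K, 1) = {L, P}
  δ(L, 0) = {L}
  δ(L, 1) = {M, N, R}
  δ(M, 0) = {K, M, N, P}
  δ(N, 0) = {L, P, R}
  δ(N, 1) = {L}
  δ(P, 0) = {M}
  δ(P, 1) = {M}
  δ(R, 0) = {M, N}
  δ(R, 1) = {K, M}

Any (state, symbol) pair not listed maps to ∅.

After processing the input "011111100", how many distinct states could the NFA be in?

6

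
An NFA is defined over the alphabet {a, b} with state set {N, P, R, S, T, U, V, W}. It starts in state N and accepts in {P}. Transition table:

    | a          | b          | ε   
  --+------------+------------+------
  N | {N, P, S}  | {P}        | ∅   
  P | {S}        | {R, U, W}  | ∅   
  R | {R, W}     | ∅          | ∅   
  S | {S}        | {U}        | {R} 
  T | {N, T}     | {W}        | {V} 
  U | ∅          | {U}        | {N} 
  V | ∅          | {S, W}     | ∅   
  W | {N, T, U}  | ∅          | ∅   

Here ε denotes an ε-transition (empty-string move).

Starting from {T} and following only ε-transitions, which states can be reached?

Begin with {T}.
ε-move T → V; add V.

{T, V}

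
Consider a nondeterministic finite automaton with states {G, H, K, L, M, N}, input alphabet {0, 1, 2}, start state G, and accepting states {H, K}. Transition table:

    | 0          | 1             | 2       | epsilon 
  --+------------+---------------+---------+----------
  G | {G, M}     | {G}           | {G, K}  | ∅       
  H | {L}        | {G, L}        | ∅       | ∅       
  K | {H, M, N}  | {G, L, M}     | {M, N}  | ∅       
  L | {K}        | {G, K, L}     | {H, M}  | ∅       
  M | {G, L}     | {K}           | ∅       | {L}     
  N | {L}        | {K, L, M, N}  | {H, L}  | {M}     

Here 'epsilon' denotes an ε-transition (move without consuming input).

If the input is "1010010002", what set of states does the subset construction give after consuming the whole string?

Start in {G}.
Read '1': G→{G}; now {G}.
Read '0': G→{G, M}; union {G, M}; ε-closure = {G, L, M}.
Read '1': G→{G}, L→{G, K, L}, M→{K}; now {G, K, L}.
Read '0': G→{G, M}, K→{H, M, N}, L→{K}; union {G, H, K, M, N}; ε-closure = {G, H, K, L, M, N}.
Read '0': G→{G, M}, H→{L}, K→{H, M, N}, L→{K}, M→{G, L}, N→{L}; now {G, H, K, L, M, N}.
Read '1': G→{G}, H→{G, L}, K→{G, L, M}, L→{G, K, L}, M→{K}, N→{K, L, M, N}; now {G, K, L, M, N}.
Read '0': G→{G, M}, K→{H, M, N}, L→{K}, M→{G, L}, N→{L}; now {G, H, K, L, M, N}.
Read '0': G→{G, M}, H→{L}, K→{H, M, N}, L→{K}, M→{G, L}, N→{L}; now {G, H, K, L, M, N}.
Read '0': G→{G, M}, H→{L}, K→{H, M, N}, L→{K}, M→{G, L}, N→{L}; now {G, H, K, L, M, N}.
Read '2': G→{G, K}, H→∅, K→{M, N}, L→{H, M}, M→∅, N→{H, L}; now {G, H, K, L, M, N}.

{G, H, K, L, M, N}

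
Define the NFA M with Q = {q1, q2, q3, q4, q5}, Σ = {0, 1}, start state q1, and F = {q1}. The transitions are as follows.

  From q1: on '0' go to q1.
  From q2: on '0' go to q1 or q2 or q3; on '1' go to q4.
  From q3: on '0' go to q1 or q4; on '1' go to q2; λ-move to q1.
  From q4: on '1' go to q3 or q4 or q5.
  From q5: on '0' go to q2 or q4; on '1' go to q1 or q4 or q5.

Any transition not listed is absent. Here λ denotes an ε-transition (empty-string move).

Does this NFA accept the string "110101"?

No

Start in {q1}.
Read '1': q1→∅; now ∅.
The set is empty and remains empty for the remaining 5 symbols.
The final set ∅ contains no accepting state.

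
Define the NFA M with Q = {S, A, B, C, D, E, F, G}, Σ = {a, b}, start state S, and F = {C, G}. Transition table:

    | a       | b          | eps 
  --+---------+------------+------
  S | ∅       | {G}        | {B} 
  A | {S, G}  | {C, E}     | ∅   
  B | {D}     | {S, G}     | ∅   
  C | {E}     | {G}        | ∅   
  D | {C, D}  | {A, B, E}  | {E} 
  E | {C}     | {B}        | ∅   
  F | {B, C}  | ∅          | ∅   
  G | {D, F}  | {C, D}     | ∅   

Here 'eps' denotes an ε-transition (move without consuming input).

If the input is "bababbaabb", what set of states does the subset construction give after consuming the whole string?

{S, B, C, D, E, G}

Start: ε-closure({S}) = {S, B}.
Read 'b': {S, B} → {S, B, G}.
Read 'a': {S, B, G} → {D, E, F}.
Read 'b': {D, E, F} → {A, B, E}.
Read 'a': {A, B, E} → {S, B, C, D, E, G}.
Read 'b': {S, B, C, D, E, G} → {S, A, B, C, D, E, G}.
Read 'b': {S, A, B, C, D, E, G} → {S, A, B, C, D, E, G}.
Read 'a': {S, A, B, C, D, E, G} → {S, B, C, D, E, F, G}.
Read 'a': {S, B, C, D, E, F, G} → {B, C, D, E, F}.
Read 'b': {B, C, D, E, F} → {S, A, B, E, G}.
Read 'b': {S, A, B, E, G} → {S, B, C, D, E, G}.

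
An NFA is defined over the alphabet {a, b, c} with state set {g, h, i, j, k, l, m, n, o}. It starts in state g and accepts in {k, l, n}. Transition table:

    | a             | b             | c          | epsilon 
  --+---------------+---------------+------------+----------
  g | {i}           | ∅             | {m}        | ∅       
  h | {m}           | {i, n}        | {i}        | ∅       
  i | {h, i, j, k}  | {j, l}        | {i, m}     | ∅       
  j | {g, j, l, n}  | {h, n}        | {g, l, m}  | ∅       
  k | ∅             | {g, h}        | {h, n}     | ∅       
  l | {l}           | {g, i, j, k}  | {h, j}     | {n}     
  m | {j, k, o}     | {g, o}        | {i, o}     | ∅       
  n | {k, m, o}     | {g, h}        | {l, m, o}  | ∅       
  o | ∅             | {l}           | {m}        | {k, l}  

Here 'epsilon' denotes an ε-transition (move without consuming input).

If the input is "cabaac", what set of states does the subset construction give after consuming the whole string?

{g, h, i, j, k, l, m, n, o}

Start in {g}.
Read 'c': g→{m}; now {m}.
Read 'a': m→{j, k, o}; union {j, k, o}; ε-closure = {j, k, l, n, o}.
Read 'b': j→{h, n}, k→{g, h}, l→{g, i, j, k}, n→{g, h}, o→{l}; now {g, h, i, j, k, l, n}.
Read 'a': g→{i}, h→{m}, i→{h, i, j, k}, j→{g, j, l, n}, k→∅, l→{l}, n→{k, m, o}; now {g, h, i, j, k, l, m, n, o}.
Read 'a': g→{i}, h→{m}, i→{h, i, j, k}, j→{g, j, l, n}, k→∅, l→{l}, m→{j, k, o}, n→{k, m, o}, o→∅; now {g, h, i, j, k, l, m, n, o}.
Read 'c': g→{m}, h→{i}, i→{i, m}, j→{g, l, m}, k→{h, n}, l→{h, j}, m→{i, o}, n→{l, m, o}, o→{m}; union {g, h, i, j, l, m, n, o}; ε-closure = {g, h, i, j, k, l, m, n, o}.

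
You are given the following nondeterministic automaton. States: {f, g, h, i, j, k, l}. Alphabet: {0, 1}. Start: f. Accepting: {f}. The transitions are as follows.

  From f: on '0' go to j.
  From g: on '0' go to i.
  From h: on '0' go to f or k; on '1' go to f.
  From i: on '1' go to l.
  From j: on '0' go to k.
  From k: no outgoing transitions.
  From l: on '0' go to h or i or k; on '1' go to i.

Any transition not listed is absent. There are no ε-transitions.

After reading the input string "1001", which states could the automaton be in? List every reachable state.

∅

Start in {f}.
Read '1': {f} → ∅.
The set is empty and remains empty for the remaining 3 symbols.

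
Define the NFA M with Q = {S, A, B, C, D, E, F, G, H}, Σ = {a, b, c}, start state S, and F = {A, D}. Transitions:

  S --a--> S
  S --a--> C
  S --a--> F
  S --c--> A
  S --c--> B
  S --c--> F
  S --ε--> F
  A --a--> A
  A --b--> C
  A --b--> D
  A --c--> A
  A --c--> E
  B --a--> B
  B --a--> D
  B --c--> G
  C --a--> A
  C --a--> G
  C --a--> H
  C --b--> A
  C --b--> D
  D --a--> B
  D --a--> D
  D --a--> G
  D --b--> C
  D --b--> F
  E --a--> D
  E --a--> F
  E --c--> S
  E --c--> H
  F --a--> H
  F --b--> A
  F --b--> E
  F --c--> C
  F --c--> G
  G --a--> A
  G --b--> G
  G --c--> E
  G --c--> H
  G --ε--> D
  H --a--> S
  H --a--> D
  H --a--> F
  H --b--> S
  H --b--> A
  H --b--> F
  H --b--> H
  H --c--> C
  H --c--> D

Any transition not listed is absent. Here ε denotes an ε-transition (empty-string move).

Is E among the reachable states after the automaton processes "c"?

No

Start: ε-closure({S}) = {S, F}.
Read 'c': {S, F} → {A, B, C, D, F, G}.
State E is not in {A, B, C, D, F, G}.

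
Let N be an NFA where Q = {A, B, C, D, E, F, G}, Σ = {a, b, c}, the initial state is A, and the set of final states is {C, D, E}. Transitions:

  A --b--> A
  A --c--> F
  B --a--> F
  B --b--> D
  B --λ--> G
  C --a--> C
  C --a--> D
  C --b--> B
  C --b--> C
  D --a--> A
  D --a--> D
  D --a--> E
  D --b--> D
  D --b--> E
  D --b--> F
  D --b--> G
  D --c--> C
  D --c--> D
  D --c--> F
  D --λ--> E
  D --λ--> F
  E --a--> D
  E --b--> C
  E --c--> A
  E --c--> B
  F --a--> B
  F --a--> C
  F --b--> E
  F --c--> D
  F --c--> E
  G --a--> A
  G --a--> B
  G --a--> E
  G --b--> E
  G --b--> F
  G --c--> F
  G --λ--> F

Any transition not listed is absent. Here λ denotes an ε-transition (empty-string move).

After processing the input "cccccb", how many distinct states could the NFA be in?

7

Start in {A}.
Read 'c': {A} → {F}.
Read 'c': {F} → {D, E, F}.
Read 'c': {D, E, F} → {A, B, C, D, E, F, G}.
Read 'c': {A, B, C, D, E, F, G} → {A, B, C, D, E, F, G}.
Read 'c': {A, B, C, D, E, F, G} → {A, B, C, D, E, F, G}.
Read 'b': {A, B, C, D, E, F, G} → {A, B, C, D, E, F, G}.
That set has 7 states.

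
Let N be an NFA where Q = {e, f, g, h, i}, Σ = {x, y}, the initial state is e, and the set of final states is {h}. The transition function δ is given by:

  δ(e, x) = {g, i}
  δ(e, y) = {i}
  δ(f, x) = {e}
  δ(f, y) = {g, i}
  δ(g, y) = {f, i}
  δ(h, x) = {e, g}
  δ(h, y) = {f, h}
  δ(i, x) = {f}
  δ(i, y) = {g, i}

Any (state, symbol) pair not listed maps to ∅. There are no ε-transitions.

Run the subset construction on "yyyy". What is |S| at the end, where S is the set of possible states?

Start in {e}.
Read 'y': {e} → {i}.
Read 'y': {i} → {g, i}.
Read 'y': {g, i} → {f, g, i}.
Read 'y': {f, g, i} → {f, g, i}.
That set has 3 states.

3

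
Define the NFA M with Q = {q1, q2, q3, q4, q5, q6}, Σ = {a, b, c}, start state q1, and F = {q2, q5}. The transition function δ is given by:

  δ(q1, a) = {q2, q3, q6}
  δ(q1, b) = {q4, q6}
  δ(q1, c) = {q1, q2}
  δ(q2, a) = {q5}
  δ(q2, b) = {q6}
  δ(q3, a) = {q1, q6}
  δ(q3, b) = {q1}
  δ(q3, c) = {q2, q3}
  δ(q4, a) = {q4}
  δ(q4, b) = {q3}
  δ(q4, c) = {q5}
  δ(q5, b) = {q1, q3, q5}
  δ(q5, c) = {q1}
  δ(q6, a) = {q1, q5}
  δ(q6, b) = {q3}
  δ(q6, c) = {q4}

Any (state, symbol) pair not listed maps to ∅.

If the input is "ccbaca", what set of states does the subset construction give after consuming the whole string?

{q2, q3, q5, q6}

Start in {q1}.
Read 'c': q1→{q1, q2}; now {q1, q2}.
Read 'c': q1→{q1, q2}, q2→∅; now {q1, q2}.
Read 'b': q1→{q4, q6}, q2→{q6}; now {q4, q6}.
Read 'a': q4→{q4}, q6→{q1, q5}; now {q1, q4, q5}.
Read 'c': q1→{q1, q2}, q4→{q5}, q5→{q1}; now {q1, q2, q5}.
Read 'a': q1→{q2, q3, q6}, q2→{q5}, q5→∅; now {q2, q3, q5, q6}.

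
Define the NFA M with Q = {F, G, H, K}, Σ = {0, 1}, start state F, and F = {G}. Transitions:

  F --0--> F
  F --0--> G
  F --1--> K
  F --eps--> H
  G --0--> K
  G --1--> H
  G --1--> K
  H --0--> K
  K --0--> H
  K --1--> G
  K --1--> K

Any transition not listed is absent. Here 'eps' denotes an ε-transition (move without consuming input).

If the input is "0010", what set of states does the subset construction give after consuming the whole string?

{H, K}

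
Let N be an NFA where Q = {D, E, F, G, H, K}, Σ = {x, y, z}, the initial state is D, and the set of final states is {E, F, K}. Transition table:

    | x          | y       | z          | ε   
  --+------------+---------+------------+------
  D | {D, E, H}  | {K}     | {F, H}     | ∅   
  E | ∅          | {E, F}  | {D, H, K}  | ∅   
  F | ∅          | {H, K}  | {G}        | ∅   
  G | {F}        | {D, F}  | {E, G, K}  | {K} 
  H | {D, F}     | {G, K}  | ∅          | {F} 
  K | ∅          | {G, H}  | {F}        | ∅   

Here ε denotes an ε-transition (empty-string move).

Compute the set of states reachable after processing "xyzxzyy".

Start in {D}.
Read 'x': {D} → {D, E, F, H}.
Read 'y': {D, E, F, H} → {E, F, G, H, K}.
Read 'z': {E, F, G, H, K} → {D, E, F, G, H, K}.
Read 'x': {D, E, F, G, H, K} → {D, E, F, H}.
Read 'z': {D, E, F, H} → {D, F, G, H, K}.
Read 'y': {D, F, G, H, K} → {D, F, G, H, K}.
Read 'y': {D, F, G, H, K} → {D, F, G, H, K}.

{D, F, G, H, K}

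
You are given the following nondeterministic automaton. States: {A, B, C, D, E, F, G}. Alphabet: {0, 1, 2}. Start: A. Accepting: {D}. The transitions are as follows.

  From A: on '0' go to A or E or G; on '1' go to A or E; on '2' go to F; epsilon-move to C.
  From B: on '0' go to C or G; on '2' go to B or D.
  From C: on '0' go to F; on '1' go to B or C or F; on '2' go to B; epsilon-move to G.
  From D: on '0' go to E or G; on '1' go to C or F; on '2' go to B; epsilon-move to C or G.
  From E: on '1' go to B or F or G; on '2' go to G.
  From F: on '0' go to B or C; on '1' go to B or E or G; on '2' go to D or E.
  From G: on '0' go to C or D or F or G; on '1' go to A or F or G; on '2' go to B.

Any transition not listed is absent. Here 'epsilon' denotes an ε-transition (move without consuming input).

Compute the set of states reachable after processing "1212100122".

{B, C, D, E, G}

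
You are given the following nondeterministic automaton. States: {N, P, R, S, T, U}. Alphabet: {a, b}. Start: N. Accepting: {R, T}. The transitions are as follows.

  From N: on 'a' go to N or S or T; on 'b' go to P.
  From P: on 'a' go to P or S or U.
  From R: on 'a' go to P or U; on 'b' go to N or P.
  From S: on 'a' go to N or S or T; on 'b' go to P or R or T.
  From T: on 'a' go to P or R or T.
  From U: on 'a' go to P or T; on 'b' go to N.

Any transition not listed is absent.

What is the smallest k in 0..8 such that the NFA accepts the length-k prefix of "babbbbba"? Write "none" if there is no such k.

3

Start in {N}.
Read 'b': {N} → {P}.
Read 'a': {P} → {P, S, U}.
Read 'b': {P, S, U} → {N, P, R, T}.
None of the earlier sets intersect F, but {N, P, R, T} does.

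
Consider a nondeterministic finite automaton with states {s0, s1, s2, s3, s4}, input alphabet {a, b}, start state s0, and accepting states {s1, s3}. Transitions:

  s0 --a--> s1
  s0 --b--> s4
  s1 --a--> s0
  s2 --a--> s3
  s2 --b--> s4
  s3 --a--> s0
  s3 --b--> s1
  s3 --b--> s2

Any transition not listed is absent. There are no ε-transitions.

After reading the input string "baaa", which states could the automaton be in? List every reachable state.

∅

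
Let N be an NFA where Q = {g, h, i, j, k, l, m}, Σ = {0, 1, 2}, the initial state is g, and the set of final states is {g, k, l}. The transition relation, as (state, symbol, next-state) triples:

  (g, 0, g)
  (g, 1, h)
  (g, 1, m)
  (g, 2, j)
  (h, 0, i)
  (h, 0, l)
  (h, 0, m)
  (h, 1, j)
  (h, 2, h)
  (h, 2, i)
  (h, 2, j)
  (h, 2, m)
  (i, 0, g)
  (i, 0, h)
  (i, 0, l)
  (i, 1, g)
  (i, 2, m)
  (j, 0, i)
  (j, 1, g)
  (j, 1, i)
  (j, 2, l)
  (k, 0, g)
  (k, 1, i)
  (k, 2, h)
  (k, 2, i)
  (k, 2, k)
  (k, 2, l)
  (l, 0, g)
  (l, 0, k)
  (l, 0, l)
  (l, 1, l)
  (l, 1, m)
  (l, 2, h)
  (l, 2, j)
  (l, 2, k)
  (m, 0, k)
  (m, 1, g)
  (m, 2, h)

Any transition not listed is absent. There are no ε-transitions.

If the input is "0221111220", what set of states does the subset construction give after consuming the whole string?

{g, h, i, k, l, m}

Start in {g}.
Read '0': g→{g}; now {g}.
Read '2': g→{j}; now {j}.
Read '2': j→{l}; now {l}.
Read '1': l→{l, m}; now {l, m}.
Read '1': l→{l, m}, m→{g}; now {g, l, m}.
Read '1': g→{h, m}, l→{l, m}, m→{g}; now {g, h, l, m}.
Read '1': g→{h, m}, h→{j}, l→{l, m}, m→{g}; now {g, h, j, l, m}.
Read '2': g→{j}, h→{h, i, j, m}, j→{l}, l→{h, j, k}, m→{h}; now {h, i, j, k, l, m}.
Read '2': h→{h, i, j, m}, i→{m}, j→{l}, k→{h, i, k, l}, l→{h, j, k}, m→{h}; now {h, i, j, k, l, m}.
Read '0': h→{i, l, m}, i→{g, h, l}, j→{i}, k→{g}, l→{g, k, l}, m→{k}; now {g, h, i, k, l, m}.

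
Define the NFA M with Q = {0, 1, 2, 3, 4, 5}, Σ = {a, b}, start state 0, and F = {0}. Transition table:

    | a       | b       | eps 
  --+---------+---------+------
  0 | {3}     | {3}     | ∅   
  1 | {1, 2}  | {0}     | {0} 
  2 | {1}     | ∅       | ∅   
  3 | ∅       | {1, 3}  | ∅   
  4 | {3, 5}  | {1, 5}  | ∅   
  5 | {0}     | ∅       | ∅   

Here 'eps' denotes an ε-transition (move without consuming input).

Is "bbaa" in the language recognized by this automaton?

Yes

Start in {0}.
Read 'b': {0} → {3}.
Read 'b': {3} → {0, 1, 3}.
Read 'a': {0, 1, 3} → {0, 1, 2, 3}.
Read 'a': {0, 1, 2, 3} → {0, 1, 2, 3}.
The final set {0, 1, 2, 3} contains the accepting state 0.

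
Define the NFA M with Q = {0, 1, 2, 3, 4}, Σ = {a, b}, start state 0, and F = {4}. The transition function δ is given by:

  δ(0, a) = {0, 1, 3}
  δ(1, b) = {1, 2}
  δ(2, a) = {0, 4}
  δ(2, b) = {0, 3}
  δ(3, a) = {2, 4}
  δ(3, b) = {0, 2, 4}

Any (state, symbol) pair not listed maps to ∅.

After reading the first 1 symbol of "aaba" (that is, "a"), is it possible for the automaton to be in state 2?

Start in {0}.
Read 'a': 0→{0, 1, 3}; now {0, 1, 3}.
State 2 is not in {0, 1, 3}.

No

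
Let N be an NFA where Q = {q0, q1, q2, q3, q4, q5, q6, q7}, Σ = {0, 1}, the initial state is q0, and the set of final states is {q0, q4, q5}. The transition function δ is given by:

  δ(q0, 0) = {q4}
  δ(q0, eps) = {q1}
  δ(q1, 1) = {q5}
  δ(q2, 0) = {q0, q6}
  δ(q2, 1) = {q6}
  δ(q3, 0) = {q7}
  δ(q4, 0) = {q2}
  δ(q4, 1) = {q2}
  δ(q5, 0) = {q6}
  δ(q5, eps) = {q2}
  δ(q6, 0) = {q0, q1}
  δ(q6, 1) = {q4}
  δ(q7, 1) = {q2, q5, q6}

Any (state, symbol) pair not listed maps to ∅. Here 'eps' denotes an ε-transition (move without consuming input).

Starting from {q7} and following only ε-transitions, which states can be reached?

{q7}

Begin with {q7}.
No ε-moves leave this set, so the closure equals the set itself.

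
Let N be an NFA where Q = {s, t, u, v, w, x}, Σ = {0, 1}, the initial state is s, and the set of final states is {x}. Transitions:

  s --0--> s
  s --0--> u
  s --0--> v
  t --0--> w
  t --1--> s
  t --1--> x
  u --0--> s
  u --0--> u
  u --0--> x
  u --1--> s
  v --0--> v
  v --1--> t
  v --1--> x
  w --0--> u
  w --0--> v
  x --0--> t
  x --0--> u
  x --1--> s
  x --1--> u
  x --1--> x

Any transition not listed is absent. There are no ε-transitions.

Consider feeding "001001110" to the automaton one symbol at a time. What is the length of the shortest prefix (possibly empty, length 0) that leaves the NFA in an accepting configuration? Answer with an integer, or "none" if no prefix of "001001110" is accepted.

Start in {s}.
Read '0': {s} → {s, u, v}.
Read '0': {s, u, v} → {s, u, v, x}.
None of the earlier sets intersect F, but {s, u, v, x} does.

2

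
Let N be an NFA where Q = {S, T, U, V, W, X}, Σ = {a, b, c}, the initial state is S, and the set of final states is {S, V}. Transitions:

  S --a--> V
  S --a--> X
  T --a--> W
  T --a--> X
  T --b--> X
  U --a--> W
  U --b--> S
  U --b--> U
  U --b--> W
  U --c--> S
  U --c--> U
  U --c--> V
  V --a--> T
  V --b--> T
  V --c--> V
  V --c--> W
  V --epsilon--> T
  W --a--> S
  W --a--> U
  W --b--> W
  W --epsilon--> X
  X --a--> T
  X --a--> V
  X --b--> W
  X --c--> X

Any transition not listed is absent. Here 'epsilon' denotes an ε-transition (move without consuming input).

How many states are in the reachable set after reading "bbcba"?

Start in {S}.
Read 'b': {S} → ∅.
The set is empty and remains empty for the remaining 4 symbols.
That set has 0 states.

0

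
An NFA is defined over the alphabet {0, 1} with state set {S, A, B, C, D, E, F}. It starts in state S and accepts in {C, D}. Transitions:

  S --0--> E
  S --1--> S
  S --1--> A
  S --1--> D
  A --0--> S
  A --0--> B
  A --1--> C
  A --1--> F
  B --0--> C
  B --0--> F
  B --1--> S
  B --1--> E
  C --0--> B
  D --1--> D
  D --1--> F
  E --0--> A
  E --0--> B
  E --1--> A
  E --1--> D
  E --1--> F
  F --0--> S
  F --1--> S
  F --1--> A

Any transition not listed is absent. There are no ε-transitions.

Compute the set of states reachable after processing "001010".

{S, A, B, E}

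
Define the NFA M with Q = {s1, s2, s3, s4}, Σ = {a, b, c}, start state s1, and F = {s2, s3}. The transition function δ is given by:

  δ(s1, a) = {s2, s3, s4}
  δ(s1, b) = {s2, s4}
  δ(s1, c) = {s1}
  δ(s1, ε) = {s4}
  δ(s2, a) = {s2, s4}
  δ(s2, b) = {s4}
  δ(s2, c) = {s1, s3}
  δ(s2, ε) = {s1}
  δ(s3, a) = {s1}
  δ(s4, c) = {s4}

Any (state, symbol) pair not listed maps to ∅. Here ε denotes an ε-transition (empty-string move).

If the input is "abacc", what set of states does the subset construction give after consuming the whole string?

{s1, s4}

Start: ε-closure({s1}) = {s1, s4}.
Read 'a': s1→{s2, s3, s4}, s4→∅; union {s2, s3, s4}; ε-closure = {s1, s2, s3, s4}.
Read 'b': s1→{s2, s4}, s2→{s4}, s3→∅, s4→∅; union {s2, s4}; ε-closure = {s1, s2, s4}.
Read 'a': s1→{s2, s3, s4}, s2→{s2, s4}, s4→∅; union {s2, s3, s4}; ε-closure = {s1, s2, s3, s4}.
Read 'c': s1→{s1}, s2→{s1, s3}, s3→∅, s4→{s4}; now {s1, s3, s4}.
Read 'c': s1→{s1}, s3→∅, s4→{s4}; now {s1, s4}.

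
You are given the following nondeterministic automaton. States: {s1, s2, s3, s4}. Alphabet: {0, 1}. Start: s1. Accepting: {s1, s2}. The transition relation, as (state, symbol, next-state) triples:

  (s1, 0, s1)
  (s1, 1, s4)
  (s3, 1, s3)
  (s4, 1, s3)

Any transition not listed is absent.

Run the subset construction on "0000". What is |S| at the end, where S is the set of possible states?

Start in {s1}.
Read '0': s1→{s1}; now {s1}.
Read '0': s1→{s1}; now {s1}.
Read '0': s1→{s1}; now {s1}.
Read '0': s1→{s1}; now {s1}.
That set has 1 state.

1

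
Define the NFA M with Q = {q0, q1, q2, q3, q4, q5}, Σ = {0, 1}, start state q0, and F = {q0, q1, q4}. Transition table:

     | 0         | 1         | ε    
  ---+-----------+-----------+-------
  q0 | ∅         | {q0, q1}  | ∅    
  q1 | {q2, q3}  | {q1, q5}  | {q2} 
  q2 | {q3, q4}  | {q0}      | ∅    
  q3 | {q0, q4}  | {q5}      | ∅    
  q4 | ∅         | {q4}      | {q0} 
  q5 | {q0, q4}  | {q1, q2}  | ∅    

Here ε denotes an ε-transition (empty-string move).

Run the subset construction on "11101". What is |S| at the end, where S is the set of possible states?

5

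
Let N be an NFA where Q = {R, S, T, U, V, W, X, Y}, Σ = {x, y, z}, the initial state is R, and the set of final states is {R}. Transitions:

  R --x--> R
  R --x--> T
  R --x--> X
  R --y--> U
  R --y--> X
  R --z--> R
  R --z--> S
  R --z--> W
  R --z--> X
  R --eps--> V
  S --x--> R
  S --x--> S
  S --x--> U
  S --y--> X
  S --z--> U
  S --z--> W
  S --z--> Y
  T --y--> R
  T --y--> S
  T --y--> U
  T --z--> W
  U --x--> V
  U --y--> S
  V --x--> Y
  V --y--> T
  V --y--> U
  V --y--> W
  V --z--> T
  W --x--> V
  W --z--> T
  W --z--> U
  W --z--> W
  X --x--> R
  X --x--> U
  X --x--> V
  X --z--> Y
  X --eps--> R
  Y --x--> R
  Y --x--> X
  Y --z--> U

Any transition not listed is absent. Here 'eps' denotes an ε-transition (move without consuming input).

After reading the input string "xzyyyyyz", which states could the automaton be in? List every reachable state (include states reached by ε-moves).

{R, S, T, U, V, W, X, Y}

Start: ε-closure({R}) = {R, V}.
Read 'x': {R, V} → {R, T, V, X, Y}.
Read 'z': {R, T, V, X, Y} → {R, S, T, U, V, W, X, Y}.
Read 'y': {R, S, T, U, V, W, X, Y} → {R, S, T, U, V, W, X}.
Read 'y': {R, S, T, U, V, W, X} → {R, S, T, U, V, W, X}.
Read 'y': {R, S, T, U, V, W, X} → {R, S, T, U, V, W, X}.
Read 'y': {R, S, T, U, V, W, X} → {R, S, T, U, V, W, X}.
Read 'y': {R, S, T, U, V, W, X} → {R, S, T, U, V, W, X}.
Read 'z': {R, S, T, U, V, W, X} → {R, S, T, U, V, W, X, Y}.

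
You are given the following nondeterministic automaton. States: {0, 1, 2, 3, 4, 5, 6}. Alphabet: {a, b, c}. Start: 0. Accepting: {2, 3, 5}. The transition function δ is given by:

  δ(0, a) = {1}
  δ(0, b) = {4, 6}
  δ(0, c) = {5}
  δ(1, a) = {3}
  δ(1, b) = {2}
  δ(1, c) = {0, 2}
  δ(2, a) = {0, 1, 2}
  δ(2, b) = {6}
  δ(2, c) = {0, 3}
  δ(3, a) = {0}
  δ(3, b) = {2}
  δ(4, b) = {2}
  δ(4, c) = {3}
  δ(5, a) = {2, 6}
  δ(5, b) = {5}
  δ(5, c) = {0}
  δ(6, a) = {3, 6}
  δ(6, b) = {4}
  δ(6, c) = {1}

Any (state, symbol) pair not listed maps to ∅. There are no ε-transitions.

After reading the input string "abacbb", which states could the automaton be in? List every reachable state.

Start in {0}.
Read 'a': 0→{1}; now {1}.
Read 'b': 1→{2}; now {2}.
Read 'a': 2→{0, 1, 2}; now {0, 1, 2}.
Read 'c': 0→{5}, 1→{0, 2}, 2→{0, 3}; now {0, 2, 3, 5}.
Read 'b': 0→{4, 6}, 2→{6}, 3→{2}, 5→{5}; now {2, 4, 5, 6}.
Read 'b': 2→{6}, 4→{2}, 5→{5}, 6→{4}; now {2, 4, 5, 6}.

{2, 4, 5, 6}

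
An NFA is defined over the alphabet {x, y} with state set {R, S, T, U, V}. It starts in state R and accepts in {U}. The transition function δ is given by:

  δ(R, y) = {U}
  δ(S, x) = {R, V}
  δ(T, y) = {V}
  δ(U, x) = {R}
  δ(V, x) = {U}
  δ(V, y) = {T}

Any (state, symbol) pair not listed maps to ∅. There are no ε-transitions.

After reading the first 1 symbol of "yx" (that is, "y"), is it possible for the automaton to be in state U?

Yes

Start in {R}.
Read 'y': {R} → {U}.
State U is in {U}.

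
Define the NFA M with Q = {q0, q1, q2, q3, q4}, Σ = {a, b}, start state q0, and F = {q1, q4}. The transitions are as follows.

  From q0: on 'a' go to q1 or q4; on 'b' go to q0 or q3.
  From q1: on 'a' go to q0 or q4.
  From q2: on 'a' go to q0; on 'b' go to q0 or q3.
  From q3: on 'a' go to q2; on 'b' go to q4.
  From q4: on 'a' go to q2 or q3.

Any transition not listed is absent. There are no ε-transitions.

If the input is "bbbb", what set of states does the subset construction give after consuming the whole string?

{q0, q3, q4}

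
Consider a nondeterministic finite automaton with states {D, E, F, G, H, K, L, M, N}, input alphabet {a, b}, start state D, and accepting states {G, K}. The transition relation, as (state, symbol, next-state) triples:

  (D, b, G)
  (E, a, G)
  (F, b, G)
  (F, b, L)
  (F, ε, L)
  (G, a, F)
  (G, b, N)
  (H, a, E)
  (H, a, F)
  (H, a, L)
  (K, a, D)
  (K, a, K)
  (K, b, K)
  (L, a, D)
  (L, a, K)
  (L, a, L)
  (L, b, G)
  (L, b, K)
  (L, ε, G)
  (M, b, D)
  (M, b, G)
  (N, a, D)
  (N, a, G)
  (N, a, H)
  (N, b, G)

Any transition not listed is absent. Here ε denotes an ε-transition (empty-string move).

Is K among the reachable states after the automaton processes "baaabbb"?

Yes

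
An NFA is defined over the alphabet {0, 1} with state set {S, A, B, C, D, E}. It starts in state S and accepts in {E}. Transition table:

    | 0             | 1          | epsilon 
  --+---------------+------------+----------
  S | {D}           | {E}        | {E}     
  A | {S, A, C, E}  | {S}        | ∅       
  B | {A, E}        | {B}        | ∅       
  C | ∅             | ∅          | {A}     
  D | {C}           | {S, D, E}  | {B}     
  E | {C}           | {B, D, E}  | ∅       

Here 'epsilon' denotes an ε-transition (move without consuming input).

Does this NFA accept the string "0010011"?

Yes

Start: ε-closure({S}) = {S, E}.
Read '0': {S, E} → {A, B, C, D}.
Read '0': {A, B, C, D} → {S, A, C, E}.
Read '1': {S, A, C, E} → {S, B, D, E}.
Read '0': {S, B, D, E} → {A, B, C, D, E}.
Read '0': {A, B, C, D, E} → {S, A, C, E}.
Read '1': {S, A, C, E} → {S, B, D, E}.
Read '1': {S, B, D, E} → {S, B, D, E}.
The final set {S, B, D, E} contains the accepting state E.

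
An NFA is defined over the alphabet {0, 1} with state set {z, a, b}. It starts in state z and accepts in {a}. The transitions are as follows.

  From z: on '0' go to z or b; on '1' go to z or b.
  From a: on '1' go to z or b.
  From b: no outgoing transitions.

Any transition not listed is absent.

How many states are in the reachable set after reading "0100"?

2

Start in {z}.
Read '0': {z} → {z, b}.
Read '1': {z, b} → {z, b}.
Read '0': {z, b} → {z, b}.
Read '0': {z, b} → {z, b}.
That set has 2 states.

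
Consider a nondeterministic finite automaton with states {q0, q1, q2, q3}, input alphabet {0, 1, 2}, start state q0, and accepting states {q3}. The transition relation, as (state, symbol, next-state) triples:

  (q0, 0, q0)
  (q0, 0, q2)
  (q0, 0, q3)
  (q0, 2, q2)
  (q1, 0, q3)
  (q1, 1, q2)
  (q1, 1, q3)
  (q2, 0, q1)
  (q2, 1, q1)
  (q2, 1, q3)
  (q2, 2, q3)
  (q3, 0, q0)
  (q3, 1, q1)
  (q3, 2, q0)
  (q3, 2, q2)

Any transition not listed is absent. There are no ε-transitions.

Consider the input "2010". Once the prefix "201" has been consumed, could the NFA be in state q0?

No

Start in {q0}.
Read '2': {q0} → {q2}.
Read '0': {q2} → {q1}.
Read '1': {q1} → {q2, q3}.
State q0 is not in {q2, q3}.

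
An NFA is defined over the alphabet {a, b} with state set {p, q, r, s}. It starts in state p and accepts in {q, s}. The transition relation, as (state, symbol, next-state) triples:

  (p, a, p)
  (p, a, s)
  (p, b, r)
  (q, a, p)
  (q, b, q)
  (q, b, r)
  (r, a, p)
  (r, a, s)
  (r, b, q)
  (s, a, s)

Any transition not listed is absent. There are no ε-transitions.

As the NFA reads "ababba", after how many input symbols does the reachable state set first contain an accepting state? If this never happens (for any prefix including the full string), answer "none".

1

Start in {p}.
Read 'a': {p} → {p, s}.
None of the earlier sets intersect F, but {p, s} does.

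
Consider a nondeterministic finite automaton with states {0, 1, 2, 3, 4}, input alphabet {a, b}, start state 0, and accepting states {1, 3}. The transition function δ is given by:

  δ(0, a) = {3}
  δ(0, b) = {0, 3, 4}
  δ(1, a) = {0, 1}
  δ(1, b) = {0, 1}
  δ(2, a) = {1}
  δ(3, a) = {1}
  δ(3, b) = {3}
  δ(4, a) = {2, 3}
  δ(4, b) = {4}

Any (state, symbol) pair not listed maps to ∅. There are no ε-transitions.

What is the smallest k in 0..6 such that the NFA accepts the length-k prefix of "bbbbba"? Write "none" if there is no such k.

Start in {0}.
Read 'b': {0} → {0, 3, 4}.
None of the earlier sets intersect F, but {0, 3, 4} does.

1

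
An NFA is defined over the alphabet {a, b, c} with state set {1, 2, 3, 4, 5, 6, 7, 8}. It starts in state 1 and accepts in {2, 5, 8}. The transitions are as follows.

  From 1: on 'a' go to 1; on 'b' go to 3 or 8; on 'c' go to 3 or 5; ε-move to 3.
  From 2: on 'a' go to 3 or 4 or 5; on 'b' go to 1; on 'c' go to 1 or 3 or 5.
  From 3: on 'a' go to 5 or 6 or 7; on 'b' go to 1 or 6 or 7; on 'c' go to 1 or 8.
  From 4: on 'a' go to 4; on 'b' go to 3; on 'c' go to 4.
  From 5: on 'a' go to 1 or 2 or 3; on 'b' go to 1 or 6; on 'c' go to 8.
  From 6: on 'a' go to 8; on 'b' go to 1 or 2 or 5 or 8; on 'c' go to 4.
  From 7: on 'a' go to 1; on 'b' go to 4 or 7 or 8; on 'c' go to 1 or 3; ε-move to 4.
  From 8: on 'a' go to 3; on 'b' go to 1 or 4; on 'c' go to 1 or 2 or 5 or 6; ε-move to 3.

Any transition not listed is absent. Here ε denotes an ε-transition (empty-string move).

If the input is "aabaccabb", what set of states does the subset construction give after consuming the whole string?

{1, 2, 3, 4, 5, 6, 7, 8}

Start: ε-closure({1}) = {1, 3}.
Read 'a': {1, 3} → {1, 3, 4, 5, 6, 7}.
Read 'a': {1, 3, 4, 5, 6, 7} → {1, 2, 3, 4, 5, 6, 7, 8}.
Read 'b': {1, 2, 3, 4, 5, 6, 7, 8} → {1, 2, 3, 4, 5, 6, 7, 8}.
Read 'a': {1, 2, 3, 4, 5, 6, 7, 8} → {1, 2, 3, 4, 5, 6, 7, 8}.
Read 'c': {1, 2, 3, 4, 5, 6, 7, 8} → {1, 2, 3, 4, 5, 6, 8}.
Read 'c': {1, 2, 3, 4, 5, 6, 8} → {1, 2, 3, 4, 5, 6, 8}.
Read 'a': {1, 2, 3, 4, 5, 6, 8} → {1, 2, 3, 4, 5, 6, 7, 8}.
Read 'b': {1, 2, 3, 4, 5, 6, 7, 8} → {1, 2, 3, 4, 5, 6, 7, 8}.
Read 'b': {1, 2, 3, 4, 5, 6, 7, 8} → {1, 2, 3, 4, 5, 6, 7, 8}.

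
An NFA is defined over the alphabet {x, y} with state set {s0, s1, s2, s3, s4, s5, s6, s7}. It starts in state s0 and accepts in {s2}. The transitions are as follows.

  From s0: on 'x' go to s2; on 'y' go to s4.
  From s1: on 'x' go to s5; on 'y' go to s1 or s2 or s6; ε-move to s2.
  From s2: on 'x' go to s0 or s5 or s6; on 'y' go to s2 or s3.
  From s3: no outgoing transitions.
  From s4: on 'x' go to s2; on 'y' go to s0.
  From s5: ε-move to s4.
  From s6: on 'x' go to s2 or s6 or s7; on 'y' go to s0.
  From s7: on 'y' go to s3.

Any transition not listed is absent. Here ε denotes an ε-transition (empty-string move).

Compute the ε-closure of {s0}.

{s0}

Begin with {s0}.
No ε-moves leave this set, so the closure equals the set itself.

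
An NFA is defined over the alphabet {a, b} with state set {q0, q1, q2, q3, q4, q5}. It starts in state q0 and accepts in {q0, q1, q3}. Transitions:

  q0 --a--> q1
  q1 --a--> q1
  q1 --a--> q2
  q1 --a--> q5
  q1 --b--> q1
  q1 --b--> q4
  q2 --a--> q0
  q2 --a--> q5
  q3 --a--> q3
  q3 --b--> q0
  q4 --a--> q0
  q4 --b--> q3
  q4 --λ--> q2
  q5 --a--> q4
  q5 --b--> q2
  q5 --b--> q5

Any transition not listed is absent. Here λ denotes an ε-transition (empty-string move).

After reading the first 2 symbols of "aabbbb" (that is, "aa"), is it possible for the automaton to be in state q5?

Yes

Start in {q0}.
Read 'a': q0→{q1}; now {q1}.
Read 'a': q1→{q1, q2, q5}; now {q1, q2, q5}.
State q5 is in {q1, q2, q5}.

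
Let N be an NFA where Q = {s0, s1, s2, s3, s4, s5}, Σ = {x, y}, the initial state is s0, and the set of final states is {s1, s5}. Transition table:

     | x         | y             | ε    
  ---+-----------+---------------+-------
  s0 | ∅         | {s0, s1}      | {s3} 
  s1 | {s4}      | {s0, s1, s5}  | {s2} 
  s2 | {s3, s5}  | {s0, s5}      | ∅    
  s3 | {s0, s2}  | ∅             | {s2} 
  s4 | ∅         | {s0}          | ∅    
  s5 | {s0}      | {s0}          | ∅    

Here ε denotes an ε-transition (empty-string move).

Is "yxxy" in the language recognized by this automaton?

Yes

Start: ε-closure({s0}) = {s0, s2, s3}.
Read 'y': s0→{s0, s1}, s2→{s0, s5}, s3→∅; union {s0, s1, s5}; ε-closure = {s0, s1, s2, s3, s5}.
Read 'x': s0→∅, s1→{s4}, s2→{s3, s5}, s3→{s0, s2}, s5→{s0}; now {s0, s2, s3, s4, s5}.
Read 'x': s0→∅, s2→{s3, s5}, s3→{s0, s2}, s4→∅, s5→{s0}; now {s0, s2, s3, s5}.
Read 'y': s0→{s0, s1}, s2→{s0, s5}, s3→∅, s5→{s0}; union {s0, s1, s5}; ε-closure = {s0, s1, s2, s3, s5}.
The final set {s0, s1, s2, s3, s5} contains the accepting states s1, s5.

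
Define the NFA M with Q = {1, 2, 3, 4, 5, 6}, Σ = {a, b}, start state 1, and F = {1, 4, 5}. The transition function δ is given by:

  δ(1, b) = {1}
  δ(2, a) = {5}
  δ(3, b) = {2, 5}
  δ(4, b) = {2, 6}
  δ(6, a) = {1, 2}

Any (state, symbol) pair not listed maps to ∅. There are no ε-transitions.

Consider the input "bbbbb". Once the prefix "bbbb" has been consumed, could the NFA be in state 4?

Start in {1}.
Read 'b': 1→{1}; now {1}.
Read 'b': 1→{1}; now {1}.
Read 'b': 1→{1}; now {1}.
Read 'b': 1→{1}; now {1}.
State 4 is not in {1}.

No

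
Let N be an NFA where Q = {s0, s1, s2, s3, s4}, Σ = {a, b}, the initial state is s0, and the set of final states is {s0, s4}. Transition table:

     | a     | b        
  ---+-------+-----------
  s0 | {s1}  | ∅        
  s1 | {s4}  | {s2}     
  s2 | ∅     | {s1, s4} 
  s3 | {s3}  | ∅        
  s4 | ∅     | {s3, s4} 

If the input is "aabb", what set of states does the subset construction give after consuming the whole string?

Start in {s0}.
Read 'a': s0→{s1}; now {s1}.
Read 'a': s1→{s4}; now {s4}.
Read 'b': s4→{s3, s4}; now {s3, s4}.
Read 'b': s3→∅, s4→{s3, s4}; now {s3, s4}.

{s3, s4}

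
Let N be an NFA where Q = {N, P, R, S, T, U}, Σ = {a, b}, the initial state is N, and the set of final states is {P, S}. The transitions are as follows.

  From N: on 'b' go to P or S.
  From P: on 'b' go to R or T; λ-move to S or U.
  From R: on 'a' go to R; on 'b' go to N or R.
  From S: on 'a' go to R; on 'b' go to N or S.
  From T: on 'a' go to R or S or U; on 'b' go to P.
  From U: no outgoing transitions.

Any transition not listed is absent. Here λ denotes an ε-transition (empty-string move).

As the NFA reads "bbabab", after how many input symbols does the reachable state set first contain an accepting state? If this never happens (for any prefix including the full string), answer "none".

Start in {N}.
Read 'b': N→{P, S}; union {P, S}; ε-closure = {P, S, U}.
None of the earlier sets intersect F, but {P, S, U} does.

1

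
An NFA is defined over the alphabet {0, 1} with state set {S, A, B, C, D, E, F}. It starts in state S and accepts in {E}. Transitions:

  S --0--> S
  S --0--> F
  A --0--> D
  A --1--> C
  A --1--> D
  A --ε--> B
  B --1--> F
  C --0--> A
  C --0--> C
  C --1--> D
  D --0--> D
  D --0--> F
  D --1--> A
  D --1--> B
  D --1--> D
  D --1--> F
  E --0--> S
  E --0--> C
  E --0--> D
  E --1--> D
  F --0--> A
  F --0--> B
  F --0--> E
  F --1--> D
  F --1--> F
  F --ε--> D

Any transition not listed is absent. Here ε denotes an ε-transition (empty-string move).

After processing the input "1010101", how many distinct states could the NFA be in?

0

Start in {S}.
Read '1': S→∅; now ∅.
The set is empty and remains empty for the remaining 6 symbols.
That set has 0 states.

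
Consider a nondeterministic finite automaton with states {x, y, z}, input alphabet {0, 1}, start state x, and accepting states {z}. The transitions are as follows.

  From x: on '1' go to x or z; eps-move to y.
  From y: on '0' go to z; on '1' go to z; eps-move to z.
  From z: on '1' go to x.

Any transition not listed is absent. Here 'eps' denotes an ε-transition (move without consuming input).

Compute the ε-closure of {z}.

{z}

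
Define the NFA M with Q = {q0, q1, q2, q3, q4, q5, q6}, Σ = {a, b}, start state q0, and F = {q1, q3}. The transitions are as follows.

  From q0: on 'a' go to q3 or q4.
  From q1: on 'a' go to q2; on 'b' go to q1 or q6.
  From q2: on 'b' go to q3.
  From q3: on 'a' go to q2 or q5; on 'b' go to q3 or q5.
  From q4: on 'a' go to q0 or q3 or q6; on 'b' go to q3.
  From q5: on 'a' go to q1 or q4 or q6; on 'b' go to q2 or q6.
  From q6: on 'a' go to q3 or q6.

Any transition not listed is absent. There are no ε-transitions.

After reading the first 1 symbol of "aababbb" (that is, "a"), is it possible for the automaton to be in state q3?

Yes

Start in {q0}.
Read 'a': {q0} → {q3, q4}.
State q3 is in {q3, q4}.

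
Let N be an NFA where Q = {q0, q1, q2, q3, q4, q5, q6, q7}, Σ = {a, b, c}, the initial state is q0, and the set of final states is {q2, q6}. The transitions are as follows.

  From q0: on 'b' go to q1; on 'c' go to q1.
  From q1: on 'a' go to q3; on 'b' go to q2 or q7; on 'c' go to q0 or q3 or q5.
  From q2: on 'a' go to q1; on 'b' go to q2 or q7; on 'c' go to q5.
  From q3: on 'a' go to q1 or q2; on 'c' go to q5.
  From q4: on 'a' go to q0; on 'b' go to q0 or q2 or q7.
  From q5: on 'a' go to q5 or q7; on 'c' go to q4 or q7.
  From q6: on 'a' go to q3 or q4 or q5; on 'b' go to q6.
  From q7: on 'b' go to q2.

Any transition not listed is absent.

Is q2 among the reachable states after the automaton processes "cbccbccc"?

Start in {q0}.
Read 'c': {q0} → {q1}.
Read 'b': {q1} → {q2, q7}.
Read 'c': {q2, q7} → {q5}.
Read 'c': {q5} → {q4, q7}.
Read 'b': {q4, q7} → {q0, q2, q7}.
Read 'c': {q0, q2, q7} → {q1, q5}.
Read 'c': {q1, q5} → {q0, q3, q4, q5, q7}.
Read 'c': {q0, q3, q4, q5, q7} → {q1, q4, q5, q7}.
State q2 is not in {q1, q4, q5, q7}.

No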